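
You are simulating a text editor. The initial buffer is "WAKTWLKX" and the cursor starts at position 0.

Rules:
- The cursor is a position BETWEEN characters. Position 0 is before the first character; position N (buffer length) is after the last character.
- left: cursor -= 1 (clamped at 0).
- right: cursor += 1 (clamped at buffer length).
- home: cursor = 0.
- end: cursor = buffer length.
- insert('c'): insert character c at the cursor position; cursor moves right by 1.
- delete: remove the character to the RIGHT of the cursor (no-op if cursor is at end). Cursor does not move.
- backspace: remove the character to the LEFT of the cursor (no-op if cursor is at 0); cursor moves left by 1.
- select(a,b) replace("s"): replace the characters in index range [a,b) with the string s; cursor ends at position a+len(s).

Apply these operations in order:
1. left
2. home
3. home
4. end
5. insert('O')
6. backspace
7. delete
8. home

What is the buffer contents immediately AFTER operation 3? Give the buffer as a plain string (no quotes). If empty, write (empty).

Answer: WAKTWLKX

Derivation:
After op 1 (left): buf='WAKTWLKX' cursor=0
After op 2 (home): buf='WAKTWLKX' cursor=0
After op 3 (home): buf='WAKTWLKX' cursor=0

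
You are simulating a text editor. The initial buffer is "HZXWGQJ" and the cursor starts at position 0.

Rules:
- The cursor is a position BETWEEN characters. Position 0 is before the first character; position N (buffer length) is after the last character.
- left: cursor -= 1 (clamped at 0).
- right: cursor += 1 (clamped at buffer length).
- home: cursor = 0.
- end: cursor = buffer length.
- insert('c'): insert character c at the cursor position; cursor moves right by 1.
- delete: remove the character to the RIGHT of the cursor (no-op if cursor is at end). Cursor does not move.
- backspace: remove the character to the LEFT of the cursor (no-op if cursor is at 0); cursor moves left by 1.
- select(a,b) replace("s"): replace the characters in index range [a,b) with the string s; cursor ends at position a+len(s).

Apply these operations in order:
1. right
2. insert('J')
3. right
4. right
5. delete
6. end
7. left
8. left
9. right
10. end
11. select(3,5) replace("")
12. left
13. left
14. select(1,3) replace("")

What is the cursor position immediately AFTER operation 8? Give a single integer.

Answer: 5

Derivation:
After op 1 (right): buf='HZXWGQJ' cursor=1
After op 2 (insert('J')): buf='HJZXWGQJ' cursor=2
After op 3 (right): buf='HJZXWGQJ' cursor=3
After op 4 (right): buf='HJZXWGQJ' cursor=4
After op 5 (delete): buf='HJZXGQJ' cursor=4
After op 6 (end): buf='HJZXGQJ' cursor=7
After op 7 (left): buf='HJZXGQJ' cursor=6
After op 8 (left): buf='HJZXGQJ' cursor=5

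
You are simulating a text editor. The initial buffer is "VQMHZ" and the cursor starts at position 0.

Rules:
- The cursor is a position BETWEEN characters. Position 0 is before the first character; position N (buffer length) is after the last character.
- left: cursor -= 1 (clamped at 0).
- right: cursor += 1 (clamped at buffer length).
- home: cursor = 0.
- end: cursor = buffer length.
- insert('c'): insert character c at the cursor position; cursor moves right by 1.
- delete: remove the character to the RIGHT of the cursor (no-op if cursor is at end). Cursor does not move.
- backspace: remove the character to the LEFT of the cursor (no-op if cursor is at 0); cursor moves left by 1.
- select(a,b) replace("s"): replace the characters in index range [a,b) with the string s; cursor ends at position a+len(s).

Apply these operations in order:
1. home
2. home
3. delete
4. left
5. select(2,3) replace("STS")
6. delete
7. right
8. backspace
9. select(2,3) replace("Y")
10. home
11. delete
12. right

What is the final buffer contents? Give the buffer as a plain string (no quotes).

Answer: MYT

Derivation:
After op 1 (home): buf='VQMHZ' cursor=0
After op 2 (home): buf='VQMHZ' cursor=0
After op 3 (delete): buf='QMHZ' cursor=0
After op 4 (left): buf='QMHZ' cursor=0
After op 5 (select(2,3) replace("STS")): buf='QMSTSZ' cursor=5
After op 6 (delete): buf='QMSTS' cursor=5
After op 7 (right): buf='QMSTS' cursor=5
After op 8 (backspace): buf='QMST' cursor=4
After op 9 (select(2,3) replace("Y")): buf='QMYT' cursor=3
After op 10 (home): buf='QMYT' cursor=0
After op 11 (delete): buf='MYT' cursor=0
After op 12 (right): buf='MYT' cursor=1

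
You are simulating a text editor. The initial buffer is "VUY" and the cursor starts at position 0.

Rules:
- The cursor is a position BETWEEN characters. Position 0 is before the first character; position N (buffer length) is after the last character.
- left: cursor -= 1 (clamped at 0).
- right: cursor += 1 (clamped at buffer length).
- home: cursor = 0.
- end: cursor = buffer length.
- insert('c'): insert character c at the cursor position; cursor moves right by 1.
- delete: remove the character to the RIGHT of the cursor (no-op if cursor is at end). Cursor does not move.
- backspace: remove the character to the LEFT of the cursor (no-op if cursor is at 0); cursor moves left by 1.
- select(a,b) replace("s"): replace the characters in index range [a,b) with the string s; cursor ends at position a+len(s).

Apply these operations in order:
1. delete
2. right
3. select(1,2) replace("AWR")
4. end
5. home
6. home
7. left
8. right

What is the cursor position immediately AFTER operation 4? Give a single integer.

Answer: 4

Derivation:
After op 1 (delete): buf='UY' cursor=0
After op 2 (right): buf='UY' cursor=1
After op 3 (select(1,2) replace("AWR")): buf='UAWR' cursor=4
After op 4 (end): buf='UAWR' cursor=4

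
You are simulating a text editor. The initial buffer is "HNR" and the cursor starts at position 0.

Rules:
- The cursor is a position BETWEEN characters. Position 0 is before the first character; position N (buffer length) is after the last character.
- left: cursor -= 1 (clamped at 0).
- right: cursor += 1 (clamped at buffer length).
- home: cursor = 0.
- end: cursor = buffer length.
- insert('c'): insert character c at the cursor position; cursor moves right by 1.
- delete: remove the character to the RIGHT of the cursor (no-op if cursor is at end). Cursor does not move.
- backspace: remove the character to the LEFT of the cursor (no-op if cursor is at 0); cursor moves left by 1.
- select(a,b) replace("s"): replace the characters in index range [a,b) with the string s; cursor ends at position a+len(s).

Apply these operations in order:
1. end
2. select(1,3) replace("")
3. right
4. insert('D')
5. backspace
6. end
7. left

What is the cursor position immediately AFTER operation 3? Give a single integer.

Answer: 1

Derivation:
After op 1 (end): buf='HNR' cursor=3
After op 2 (select(1,3) replace("")): buf='H' cursor=1
After op 3 (right): buf='H' cursor=1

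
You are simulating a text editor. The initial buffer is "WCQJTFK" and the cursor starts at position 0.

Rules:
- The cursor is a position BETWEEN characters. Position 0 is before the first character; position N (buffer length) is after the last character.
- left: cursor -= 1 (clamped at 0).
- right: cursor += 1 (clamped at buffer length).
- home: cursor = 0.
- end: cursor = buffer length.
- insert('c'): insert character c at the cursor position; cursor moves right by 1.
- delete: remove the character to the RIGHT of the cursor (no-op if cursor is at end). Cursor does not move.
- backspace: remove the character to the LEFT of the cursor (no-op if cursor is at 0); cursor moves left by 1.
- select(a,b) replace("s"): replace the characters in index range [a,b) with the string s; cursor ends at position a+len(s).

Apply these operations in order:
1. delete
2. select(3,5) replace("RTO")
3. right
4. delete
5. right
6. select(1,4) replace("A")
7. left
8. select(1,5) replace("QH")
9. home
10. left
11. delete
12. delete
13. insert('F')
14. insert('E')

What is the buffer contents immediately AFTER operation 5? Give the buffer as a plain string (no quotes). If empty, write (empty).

After op 1 (delete): buf='CQJTFK' cursor=0
After op 2 (select(3,5) replace("RTO")): buf='CQJRTOK' cursor=6
After op 3 (right): buf='CQJRTOK' cursor=7
After op 4 (delete): buf='CQJRTOK' cursor=7
After op 5 (right): buf='CQJRTOK' cursor=7

Answer: CQJRTOK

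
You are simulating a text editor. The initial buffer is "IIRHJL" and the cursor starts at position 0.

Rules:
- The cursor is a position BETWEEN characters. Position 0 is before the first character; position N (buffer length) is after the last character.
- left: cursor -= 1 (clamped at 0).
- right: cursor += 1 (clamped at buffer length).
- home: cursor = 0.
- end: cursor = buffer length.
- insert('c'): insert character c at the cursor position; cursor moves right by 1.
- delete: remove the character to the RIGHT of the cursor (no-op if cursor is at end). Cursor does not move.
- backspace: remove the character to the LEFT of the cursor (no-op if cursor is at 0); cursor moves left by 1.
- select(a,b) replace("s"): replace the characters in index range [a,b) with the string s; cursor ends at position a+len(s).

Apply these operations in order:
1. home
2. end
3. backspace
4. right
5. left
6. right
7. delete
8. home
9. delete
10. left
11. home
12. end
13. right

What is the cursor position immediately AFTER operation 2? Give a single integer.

Answer: 6

Derivation:
After op 1 (home): buf='IIRHJL' cursor=0
After op 2 (end): buf='IIRHJL' cursor=6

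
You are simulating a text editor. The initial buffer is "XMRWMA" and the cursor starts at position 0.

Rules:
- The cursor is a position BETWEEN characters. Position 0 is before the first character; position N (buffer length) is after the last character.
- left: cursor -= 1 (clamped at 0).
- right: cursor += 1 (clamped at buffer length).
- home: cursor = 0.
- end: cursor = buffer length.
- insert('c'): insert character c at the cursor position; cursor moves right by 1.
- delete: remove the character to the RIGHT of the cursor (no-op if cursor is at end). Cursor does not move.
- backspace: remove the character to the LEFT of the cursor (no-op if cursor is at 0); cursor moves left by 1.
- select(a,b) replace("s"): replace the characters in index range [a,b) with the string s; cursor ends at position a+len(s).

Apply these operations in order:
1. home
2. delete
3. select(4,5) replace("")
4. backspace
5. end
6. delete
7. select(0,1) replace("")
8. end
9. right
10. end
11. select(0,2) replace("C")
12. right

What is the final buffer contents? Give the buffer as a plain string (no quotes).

Answer: C

Derivation:
After op 1 (home): buf='XMRWMA' cursor=0
After op 2 (delete): buf='MRWMA' cursor=0
After op 3 (select(4,5) replace("")): buf='MRWM' cursor=4
After op 4 (backspace): buf='MRW' cursor=3
After op 5 (end): buf='MRW' cursor=3
After op 6 (delete): buf='MRW' cursor=3
After op 7 (select(0,1) replace("")): buf='RW' cursor=0
After op 8 (end): buf='RW' cursor=2
After op 9 (right): buf='RW' cursor=2
After op 10 (end): buf='RW' cursor=2
After op 11 (select(0,2) replace("C")): buf='C' cursor=1
After op 12 (right): buf='C' cursor=1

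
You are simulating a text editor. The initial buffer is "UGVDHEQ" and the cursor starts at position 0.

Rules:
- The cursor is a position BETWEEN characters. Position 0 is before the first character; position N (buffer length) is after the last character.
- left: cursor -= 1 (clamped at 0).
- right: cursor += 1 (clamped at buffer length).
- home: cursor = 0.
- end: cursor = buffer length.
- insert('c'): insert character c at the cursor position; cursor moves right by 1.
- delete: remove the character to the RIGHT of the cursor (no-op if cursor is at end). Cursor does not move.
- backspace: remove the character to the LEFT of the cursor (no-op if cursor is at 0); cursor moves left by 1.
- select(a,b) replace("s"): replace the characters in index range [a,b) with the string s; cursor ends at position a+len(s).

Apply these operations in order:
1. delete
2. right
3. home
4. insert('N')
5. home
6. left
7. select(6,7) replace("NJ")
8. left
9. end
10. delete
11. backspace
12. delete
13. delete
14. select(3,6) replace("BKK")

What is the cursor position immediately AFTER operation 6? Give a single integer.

Answer: 0

Derivation:
After op 1 (delete): buf='GVDHEQ' cursor=0
After op 2 (right): buf='GVDHEQ' cursor=1
After op 3 (home): buf='GVDHEQ' cursor=0
After op 4 (insert('N')): buf='NGVDHEQ' cursor=1
After op 5 (home): buf='NGVDHEQ' cursor=0
After op 6 (left): buf='NGVDHEQ' cursor=0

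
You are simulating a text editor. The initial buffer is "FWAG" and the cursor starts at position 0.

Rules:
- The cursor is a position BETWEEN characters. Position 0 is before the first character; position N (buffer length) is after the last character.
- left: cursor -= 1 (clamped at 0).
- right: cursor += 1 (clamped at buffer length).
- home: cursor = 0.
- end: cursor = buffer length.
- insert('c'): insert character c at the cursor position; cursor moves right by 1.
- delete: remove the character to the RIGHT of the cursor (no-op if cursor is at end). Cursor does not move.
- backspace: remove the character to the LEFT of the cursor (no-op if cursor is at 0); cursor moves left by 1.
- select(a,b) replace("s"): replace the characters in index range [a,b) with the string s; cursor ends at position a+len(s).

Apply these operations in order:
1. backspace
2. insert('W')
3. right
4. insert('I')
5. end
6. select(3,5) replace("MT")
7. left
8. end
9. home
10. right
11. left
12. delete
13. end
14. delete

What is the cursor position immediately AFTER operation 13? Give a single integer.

Answer: 5

Derivation:
After op 1 (backspace): buf='FWAG' cursor=0
After op 2 (insert('W')): buf='WFWAG' cursor=1
After op 3 (right): buf='WFWAG' cursor=2
After op 4 (insert('I')): buf='WFIWAG' cursor=3
After op 5 (end): buf='WFIWAG' cursor=6
After op 6 (select(3,5) replace("MT")): buf='WFIMTG' cursor=5
After op 7 (left): buf='WFIMTG' cursor=4
After op 8 (end): buf='WFIMTG' cursor=6
After op 9 (home): buf='WFIMTG' cursor=0
After op 10 (right): buf='WFIMTG' cursor=1
After op 11 (left): buf='WFIMTG' cursor=0
After op 12 (delete): buf='FIMTG' cursor=0
After op 13 (end): buf='FIMTG' cursor=5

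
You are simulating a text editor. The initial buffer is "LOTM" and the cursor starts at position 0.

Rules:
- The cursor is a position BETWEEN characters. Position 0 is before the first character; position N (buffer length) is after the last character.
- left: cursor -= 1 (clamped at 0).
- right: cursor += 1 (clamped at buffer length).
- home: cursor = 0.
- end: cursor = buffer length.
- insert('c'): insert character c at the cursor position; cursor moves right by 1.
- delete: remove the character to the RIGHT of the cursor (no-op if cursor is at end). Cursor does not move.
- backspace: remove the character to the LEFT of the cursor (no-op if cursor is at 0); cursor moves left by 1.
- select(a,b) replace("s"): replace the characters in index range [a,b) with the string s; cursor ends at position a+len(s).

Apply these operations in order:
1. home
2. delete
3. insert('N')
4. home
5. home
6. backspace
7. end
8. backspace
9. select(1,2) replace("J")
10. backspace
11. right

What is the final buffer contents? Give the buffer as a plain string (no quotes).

Answer: NT

Derivation:
After op 1 (home): buf='LOTM' cursor=0
After op 2 (delete): buf='OTM' cursor=0
After op 3 (insert('N')): buf='NOTM' cursor=1
After op 4 (home): buf='NOTM' cursor=0
After op 5 (home): buf='NOTM' cursor=0
After op 6 (backspace): buf='NOTM' cursor=0
After op 7 (end): buf='NOTM' cursor=4
After op 8 (backspace): buf='NOT' cursor=3
After op 9 (select(1,2) replace("J")): buf='NJT' cursor=2
After op 10 (backspace): buf='NT' cursor=1
After op 11 (right): buf='NT' cursor=2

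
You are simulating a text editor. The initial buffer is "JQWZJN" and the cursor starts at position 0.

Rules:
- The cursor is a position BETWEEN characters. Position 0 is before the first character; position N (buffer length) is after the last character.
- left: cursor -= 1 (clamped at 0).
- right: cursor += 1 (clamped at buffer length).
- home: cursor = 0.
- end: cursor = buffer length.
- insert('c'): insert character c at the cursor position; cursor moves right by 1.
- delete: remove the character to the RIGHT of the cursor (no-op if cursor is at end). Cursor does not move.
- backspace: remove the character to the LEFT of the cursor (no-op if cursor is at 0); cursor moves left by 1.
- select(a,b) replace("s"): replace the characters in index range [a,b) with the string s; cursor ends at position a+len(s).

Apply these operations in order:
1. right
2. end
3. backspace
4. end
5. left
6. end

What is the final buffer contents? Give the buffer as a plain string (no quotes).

Answer: JQWZJ

Derivation:
After op 1 (right): buf='JQWZJN' cursor=1
After op 2 (end): buf='JQWZJN' cursor=6
After op 3 (backspace): buf='JQWZJ' cursor=5
After op 4 (end): buf='JQWZJ' cursor=5
After op 5 (left): buf='JQWZJ' cursor=4
After op 6 (end): buf='JQWZJ' cursor=5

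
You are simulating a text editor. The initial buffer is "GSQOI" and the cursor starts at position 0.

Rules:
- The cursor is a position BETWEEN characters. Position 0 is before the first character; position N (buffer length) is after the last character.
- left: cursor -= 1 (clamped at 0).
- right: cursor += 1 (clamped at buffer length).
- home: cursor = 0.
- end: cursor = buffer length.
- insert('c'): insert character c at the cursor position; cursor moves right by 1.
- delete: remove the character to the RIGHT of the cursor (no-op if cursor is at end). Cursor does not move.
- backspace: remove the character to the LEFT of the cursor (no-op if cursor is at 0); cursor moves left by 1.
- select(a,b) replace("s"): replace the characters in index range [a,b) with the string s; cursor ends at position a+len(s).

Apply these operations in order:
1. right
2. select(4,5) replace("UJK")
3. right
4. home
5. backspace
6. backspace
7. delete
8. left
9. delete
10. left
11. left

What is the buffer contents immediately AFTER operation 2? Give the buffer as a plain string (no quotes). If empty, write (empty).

Answer: GSQOUJK

Derivation:
After op 1 (right): buf='GSQOI' cursor=1
After op 2 (select(4,5) replace("UJK")): buf='GSQOUJK' cursor=7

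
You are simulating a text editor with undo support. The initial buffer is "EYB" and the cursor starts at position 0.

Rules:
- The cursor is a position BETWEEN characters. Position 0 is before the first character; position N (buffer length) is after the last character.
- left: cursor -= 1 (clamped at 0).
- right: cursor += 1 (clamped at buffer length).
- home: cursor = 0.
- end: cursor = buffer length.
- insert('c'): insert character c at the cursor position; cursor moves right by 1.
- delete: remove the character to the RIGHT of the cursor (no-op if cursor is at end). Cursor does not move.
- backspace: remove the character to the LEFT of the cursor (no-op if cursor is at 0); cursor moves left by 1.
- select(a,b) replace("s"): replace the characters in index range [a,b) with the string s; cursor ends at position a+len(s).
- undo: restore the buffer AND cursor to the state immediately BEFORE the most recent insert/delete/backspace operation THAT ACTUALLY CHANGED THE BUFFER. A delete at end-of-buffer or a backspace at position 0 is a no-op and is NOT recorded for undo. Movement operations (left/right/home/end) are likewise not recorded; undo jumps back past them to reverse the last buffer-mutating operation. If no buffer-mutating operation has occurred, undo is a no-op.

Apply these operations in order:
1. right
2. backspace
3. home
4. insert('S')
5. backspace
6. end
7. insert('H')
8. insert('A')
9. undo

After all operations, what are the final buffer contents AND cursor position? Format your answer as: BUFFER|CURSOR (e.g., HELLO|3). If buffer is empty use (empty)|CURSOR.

Answer: YBH|3

Derivation:
After op 1 (right): buf='EYB' cursor=1
After op 2 (backspace): buf='YB' cursor=0
After op 3 (home): buf='YB' cursor=0
After op 4 (insert('S')): buf='SYB' cursor=1
After op 5 (backspace): buf='YB' cursor=0
After op 6 (end): buf='YB' cursor=2
After op 7 (insert('H')): buf='YBH' cursor=3
After op 8 (insert('A')): buf='YBHA' cursor=4
After op 9 (undo): buf='YBH' cursor=3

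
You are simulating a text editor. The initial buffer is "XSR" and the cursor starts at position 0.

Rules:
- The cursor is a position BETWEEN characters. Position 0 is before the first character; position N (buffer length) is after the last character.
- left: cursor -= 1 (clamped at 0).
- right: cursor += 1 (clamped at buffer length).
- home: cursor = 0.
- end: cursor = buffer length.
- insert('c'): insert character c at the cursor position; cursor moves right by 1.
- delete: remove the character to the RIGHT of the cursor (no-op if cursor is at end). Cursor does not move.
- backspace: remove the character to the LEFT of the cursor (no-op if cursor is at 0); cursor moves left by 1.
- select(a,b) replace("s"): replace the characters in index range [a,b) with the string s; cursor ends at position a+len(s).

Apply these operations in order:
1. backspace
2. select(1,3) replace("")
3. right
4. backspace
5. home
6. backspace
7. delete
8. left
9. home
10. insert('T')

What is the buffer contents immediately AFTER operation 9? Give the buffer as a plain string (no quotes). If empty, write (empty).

Answer: (empty)

Derivation:
After op 1 (backspace): buf='XSR' cursor=0
After op 2 (select(1,3) replace("")): buf='X' cursor=1
After op 3 (right): buf='X' cursor=1
After op 4 (backspace): buf='(empty)' cursor=0
After op 5 (home): buf='(empty)' cursor=0
After op 6 (backspace): buf='(empty)' cursor=0
After op 7 (delete): buf='(empty)' cursor=0
After op 8 (left): buf='(empty)' cursor=0
After op 9 (home): buf='(empty)' cursor=0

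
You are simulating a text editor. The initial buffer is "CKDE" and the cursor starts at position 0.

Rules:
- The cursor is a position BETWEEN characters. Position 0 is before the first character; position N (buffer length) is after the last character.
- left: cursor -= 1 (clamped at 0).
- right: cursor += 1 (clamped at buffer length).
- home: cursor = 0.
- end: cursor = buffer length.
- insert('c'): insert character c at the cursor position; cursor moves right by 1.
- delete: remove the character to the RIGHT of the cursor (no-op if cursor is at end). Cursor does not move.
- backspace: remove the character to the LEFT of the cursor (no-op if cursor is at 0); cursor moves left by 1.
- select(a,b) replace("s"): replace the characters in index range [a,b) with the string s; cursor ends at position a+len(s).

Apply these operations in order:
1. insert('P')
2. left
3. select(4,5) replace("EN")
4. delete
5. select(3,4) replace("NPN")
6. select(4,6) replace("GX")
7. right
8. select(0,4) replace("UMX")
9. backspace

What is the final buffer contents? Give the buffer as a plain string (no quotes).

After op 1 (insert('P')): buf='PCKDE' cursor=1
After op 2 (left): buf='PCKDE' cursor=0
After op 3 (select(4,5) replace("EN")): buf='PCKDEN' cursor=6
After op 4 (delete): buf='PCKDEN' cursor=6
After op 5 (select(3,4) replace("NPN")): buf='PCKNPNEN' cursor=6
After op 6 (select(4,6) replace("GX")): buf='PCKNGXEN' cursor=6
After op 7 (right): buf='PCKNGXEN' cursor=7
After op 8 (select(0,4) replace("UMX")): buf='UMXGXEN' cursor=3
After op 9 (backspace): buf='UMGXEN' cursor=2

Answer: UMGXEN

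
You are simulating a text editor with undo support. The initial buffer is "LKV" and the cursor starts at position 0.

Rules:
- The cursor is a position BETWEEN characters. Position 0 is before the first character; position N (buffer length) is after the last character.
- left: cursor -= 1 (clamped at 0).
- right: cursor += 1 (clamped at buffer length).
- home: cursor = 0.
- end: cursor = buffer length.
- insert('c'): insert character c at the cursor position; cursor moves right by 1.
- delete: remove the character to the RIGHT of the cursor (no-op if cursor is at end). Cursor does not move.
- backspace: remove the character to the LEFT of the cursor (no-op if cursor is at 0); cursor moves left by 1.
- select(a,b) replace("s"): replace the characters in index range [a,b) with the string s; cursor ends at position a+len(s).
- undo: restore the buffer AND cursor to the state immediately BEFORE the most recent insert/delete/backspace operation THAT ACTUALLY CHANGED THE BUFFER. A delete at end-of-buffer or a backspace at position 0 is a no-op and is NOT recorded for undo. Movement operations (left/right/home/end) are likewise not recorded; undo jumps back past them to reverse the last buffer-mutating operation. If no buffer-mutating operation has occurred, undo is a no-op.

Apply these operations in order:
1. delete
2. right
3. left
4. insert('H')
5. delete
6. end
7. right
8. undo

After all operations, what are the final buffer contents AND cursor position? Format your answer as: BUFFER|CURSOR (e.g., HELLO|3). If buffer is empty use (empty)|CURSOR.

After op 1 (delete): buf='KV' cursor=0
After op 2 (right): buf='KV' cursor=1
After op 3 (left): buf='KV' cursor=0
After op 4 (insert('H')): buf='HKV' cursor=1
After op 5 (delete): buf='HV' cursor=1
After op 6 (end): buf='HV' cursor=2
After op 7 (right): buf='HV' cursor=2
After op 8 (undo): buf='HKV' cursor=1

Answer: HKV|1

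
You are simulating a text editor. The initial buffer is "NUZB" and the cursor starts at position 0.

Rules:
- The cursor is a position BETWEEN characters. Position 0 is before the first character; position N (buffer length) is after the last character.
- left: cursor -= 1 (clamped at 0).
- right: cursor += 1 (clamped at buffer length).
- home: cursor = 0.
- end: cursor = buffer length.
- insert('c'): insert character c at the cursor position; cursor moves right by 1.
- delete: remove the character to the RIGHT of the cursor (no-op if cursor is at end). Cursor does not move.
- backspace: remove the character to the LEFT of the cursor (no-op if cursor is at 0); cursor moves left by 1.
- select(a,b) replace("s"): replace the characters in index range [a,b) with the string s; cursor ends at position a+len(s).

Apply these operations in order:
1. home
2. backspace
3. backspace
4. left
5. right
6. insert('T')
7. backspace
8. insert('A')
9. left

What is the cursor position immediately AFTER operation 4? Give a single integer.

Answer: 0

Derivation:
After op 1 (home): buf='NUZB' cursor=0
After op 2 (backspace): buf='NUZB' cursor=0
After op 3 (backspace): buf='NUZB' cursor=0
After op 4 (left): buf='NUZB' cursor=0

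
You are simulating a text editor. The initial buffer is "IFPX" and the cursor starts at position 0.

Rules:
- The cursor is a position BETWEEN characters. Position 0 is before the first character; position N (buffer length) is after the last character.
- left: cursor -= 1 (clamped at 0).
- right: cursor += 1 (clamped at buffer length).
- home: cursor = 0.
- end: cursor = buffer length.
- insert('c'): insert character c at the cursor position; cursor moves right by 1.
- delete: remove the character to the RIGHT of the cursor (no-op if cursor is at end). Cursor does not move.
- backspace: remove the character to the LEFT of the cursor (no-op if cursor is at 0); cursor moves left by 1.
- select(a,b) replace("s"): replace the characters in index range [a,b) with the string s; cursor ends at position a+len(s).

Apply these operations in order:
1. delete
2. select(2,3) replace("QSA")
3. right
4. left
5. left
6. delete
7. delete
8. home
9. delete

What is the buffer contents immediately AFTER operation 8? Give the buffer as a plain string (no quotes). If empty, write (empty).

Answer: FPQ

Derivation:
After op 1 (delete): buf='FPX' cursor=0
After op 2 (select(2,3) replace("QSA")): buf='FPQSA' cursor=5
After op 3 (right): buf='FPQSA' cursor=5
After op 4 (left): buf='FPQSA' cursor=4
After op 5 (left): buf='FPQSA' cursor=3
After op 6 (delete): buf='FPQA' cursor=3
After op 7 (delete): buf='FPQ' cursor=3
After op 8 (home): buf='FPQ' cursor=0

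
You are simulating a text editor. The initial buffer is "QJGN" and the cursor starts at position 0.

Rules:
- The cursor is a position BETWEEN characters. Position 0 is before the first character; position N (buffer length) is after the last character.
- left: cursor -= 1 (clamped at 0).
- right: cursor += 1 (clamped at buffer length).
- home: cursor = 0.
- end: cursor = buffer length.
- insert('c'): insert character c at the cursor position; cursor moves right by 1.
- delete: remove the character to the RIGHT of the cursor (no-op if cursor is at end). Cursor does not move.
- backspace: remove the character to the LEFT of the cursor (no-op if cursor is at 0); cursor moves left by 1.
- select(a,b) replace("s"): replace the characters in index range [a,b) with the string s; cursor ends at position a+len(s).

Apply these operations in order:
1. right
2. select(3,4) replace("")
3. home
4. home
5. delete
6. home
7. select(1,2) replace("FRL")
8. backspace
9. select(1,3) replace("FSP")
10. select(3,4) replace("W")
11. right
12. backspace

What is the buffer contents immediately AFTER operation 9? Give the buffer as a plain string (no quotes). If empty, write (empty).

Answer: JFSP

Derivation:
After op 1 (right): buf='QJGN' cursor=1
After op 2 (select(3,4) replace("")): buf='QJG' cursor=3
After op 3 (home): buf='QJG' cursor=0
After op 4 (home): buf='QJG' cursor=0
After op 5 (delete): buf='JG' cursor=0
After op 6 (home): buf='JG' cursor=0
After op 7 (select(1,2) replace("FRL")): buf='JFRL' cursor=4
After op 8 (backspace): buf='JFR' cursor=3
After op 9 (select(1,3) replace("FSP")): buf='JFSP' cursor=4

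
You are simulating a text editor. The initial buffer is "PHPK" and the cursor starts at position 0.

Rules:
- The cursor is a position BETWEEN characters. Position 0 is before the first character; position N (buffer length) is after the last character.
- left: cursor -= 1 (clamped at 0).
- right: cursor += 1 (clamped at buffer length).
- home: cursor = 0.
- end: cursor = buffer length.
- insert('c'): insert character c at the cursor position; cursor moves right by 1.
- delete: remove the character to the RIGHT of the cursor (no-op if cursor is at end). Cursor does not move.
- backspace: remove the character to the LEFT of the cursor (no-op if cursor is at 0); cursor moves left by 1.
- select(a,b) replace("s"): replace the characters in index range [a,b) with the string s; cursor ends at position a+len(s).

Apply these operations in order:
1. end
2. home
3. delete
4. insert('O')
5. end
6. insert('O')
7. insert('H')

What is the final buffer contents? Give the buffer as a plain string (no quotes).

Answer: OHPKOH

Derivation:
After op 1 (end): buf='PHPK' cursor=4
After op 2 (home): buf='PHPK' cursor=0
After op 3 (delete): buf='HPK' cursor=0
After op 4 (insert('O')): buf='OHPK' cursor=1
After op 5 (end): buf='OHPK' cursor=4
After op 6 (insert('O')): buf='OHPKO' cursor=5
After op 7 (insert('H')): buf='OHPKOH' cursor=6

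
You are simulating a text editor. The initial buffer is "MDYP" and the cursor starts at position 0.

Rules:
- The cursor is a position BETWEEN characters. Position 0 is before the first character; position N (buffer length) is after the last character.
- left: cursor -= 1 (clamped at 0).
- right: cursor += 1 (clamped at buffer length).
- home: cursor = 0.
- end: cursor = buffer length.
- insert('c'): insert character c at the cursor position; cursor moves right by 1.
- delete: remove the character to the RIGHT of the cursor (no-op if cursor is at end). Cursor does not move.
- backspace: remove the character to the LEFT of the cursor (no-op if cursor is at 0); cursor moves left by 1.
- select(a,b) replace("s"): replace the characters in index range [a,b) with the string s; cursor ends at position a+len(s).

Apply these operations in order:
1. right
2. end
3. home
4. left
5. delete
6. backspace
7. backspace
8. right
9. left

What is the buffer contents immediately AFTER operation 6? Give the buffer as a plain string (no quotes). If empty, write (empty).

Answer: DYP

Derivation:
After op 1 (right): buf='MDYP' cursor=1
After op 2 (end): buf='MDYP' cursor=4
After op 3 (home): buf='MDYP' cursor=0
After op 4 (left): buf='MDYP' cursor=0
After op 5 (delete): buf='DYP' cursor=0
After op 6 (backspace): buf='DYP' cursor=0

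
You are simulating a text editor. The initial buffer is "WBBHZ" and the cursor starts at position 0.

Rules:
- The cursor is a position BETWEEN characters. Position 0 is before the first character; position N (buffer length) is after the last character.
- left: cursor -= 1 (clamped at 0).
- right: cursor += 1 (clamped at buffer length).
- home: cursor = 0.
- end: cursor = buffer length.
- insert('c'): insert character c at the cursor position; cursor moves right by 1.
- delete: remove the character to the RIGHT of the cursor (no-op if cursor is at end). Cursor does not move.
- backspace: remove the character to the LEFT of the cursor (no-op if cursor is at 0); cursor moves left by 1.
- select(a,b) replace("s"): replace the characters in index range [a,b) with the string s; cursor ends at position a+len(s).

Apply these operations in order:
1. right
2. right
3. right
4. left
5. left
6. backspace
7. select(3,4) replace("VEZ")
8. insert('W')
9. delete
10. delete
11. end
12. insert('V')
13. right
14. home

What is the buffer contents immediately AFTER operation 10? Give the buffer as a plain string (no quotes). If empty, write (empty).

Answer: BBHVEZW

Derivation:
After op 1 (right): buf='WBBHZ' cursor=1
After op 2 (right): buf='WBBHZ' cursor=2
After op 3 (right): buf='WBBHZ' cursor=3
After op 4 (left): buf='WBBHZ' cursor=2
After op 5 (left): buf='WBBHZ' cursor=1
After op 6 (backspace): buf='BBHZ' cursor=0
After op 7 (select(3,4) replace("VEZ")): buf='BBHVEZ' cursor=6
After op 8 (insert('W')): buf='BBHVEZW' cursor=7
After op 9 (delete): buf='BBHVEZW' cursor=7
After op 10 (delete): buf='BBHVEZW' cursor=7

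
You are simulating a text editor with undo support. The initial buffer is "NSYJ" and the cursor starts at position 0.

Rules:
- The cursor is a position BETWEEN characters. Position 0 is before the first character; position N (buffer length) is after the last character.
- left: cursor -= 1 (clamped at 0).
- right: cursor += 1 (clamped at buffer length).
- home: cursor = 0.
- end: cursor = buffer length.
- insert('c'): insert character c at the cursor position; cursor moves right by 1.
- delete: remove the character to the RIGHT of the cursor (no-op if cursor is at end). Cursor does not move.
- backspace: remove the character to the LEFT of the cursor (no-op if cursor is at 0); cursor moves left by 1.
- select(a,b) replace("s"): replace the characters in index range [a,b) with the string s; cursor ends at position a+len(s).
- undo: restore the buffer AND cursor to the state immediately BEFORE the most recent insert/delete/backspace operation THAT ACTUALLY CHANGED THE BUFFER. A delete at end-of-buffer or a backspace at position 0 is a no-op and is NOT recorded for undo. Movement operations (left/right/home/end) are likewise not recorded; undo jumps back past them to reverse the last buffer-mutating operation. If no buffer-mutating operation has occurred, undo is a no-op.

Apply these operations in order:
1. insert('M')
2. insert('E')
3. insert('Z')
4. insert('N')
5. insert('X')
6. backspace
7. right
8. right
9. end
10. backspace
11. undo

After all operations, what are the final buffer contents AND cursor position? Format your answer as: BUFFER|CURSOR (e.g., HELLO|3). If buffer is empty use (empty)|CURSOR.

After op 1 (insert('M')): buf='MNSYJ' cursor=1
After op 2 (insert('E')): buf='MENSYJ' cursor=2
After op 3 (insert('Z')): buf='MEZNSYJ' cursor=3
After op 4 (insert('N')): buf='MEZNNSYJ' cursor=4
After op 5 (insert('X')): buf='MEZNXNSYJ' cursor=5
After op 6 (backspace): buf='MEZNNSYJ' cursor=4
After op 7 (right): buf='MEZNNSYJ' cursor=5
After op 8 (right): buf='MEZNNSYJ' cursor=6
After op 9 (end): buf='MEZNNSYJ' cursor=8
After op 10 (backspace): buf='MEZNNSY' cursor=7
After op 11 (undo): buf='MEZNNSYJ' cursor=8

Answer: MEZNNSYJ|8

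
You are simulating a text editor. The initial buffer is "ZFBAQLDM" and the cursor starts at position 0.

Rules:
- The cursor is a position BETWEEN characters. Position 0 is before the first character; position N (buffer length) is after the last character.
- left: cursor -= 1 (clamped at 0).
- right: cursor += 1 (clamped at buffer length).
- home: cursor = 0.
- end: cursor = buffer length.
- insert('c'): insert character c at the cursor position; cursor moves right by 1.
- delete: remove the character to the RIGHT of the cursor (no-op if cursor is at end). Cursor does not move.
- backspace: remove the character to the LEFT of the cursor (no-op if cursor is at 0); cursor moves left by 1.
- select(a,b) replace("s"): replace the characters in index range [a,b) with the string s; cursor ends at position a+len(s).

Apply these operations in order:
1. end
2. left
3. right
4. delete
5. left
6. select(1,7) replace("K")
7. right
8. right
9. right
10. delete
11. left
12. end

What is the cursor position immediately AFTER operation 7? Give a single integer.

After op 1 (end): buf='ZFBAQLDM' cursor=8
After op 2 (left): buf='ZFBAQLDM' cursor=7
After op 3 (right): buf='ZFBAQLDM' cursor=8
After op 4 (delete): buf='ZFBAQLDM' cursor=8
After op 5 (left): buf='ZFBAQLDM' cursor=7
After op 6 (select(1,7) replace("K")): buf='ZKM' cursor=2
After op 7 (right): buf='ZKM' cursor=3

Answer: 3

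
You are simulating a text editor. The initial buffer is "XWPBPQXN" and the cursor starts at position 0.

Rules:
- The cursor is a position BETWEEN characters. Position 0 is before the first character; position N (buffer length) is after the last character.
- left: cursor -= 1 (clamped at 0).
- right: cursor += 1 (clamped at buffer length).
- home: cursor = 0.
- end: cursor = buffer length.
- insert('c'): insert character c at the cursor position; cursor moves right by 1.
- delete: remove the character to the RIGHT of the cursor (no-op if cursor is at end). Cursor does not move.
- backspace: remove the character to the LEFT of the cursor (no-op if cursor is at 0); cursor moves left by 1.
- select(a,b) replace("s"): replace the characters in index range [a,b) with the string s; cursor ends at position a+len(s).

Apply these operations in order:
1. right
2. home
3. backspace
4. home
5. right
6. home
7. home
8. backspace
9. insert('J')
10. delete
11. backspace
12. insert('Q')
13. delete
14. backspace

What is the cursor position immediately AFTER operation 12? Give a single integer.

After op 1 (right): buf='XWPBPQXN' cursor=1
After op 2 (home): buf='XWPBPQXN' cursor=0
After op 3 (backspace): buf='XWPBPQXN' cursor=0
After op 4 (home): buf='XWPBPQXN' cursor=0
After op 5 (right): buf='XWPBPQXN' cursor=1
After op 6 (home): buf='XWPBPQXN' cursor=0
After op 7 (home): buf='XWPBPQXN' cursor=0
After op 8 (backspace): buf='XWPBPQXN' cursor=0
After op 9 (insert('J')): buf='JXWPBPQXN' cursor=1
After op 10 (delete): buf='JWPBPQXN' cursor=1
After op 11 (backspace): buf='WPBPQXN' cursor=0
After op 12 (insert('Q')): buf='QWPBPQXN' cursor=1

Answer: 1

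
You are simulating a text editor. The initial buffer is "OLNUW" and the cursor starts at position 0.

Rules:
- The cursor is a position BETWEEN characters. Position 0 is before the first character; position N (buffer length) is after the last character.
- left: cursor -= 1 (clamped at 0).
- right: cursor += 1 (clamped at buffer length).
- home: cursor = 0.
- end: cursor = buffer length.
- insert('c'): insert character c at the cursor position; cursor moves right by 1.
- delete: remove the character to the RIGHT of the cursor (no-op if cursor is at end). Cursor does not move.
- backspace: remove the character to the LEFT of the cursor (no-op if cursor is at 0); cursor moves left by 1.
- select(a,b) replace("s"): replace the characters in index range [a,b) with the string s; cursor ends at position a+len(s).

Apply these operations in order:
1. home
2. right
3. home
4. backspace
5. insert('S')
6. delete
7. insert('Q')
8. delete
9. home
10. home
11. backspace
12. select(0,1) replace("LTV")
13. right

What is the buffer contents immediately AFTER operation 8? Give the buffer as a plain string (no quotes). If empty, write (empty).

After op 1 (home): buf='OLNUW' cursor=0
After op 2 (right): buf='OLNUW' cursor=1
After op 3 (home): buf='OLNUW' cursor=0
After op 4 (backspace): buf='OLNUW' cursor=0
After op 5 (insert('S')): buf='SOLNUW' cursor=1
After op 6 (delete): buf='SLNUW' cursor=1
After op 7 (insert('Q')): buf='SQLNUW' cursor=2
After op 8 (delete): buf='SQNUW' cursor=2

Answer: SQNUW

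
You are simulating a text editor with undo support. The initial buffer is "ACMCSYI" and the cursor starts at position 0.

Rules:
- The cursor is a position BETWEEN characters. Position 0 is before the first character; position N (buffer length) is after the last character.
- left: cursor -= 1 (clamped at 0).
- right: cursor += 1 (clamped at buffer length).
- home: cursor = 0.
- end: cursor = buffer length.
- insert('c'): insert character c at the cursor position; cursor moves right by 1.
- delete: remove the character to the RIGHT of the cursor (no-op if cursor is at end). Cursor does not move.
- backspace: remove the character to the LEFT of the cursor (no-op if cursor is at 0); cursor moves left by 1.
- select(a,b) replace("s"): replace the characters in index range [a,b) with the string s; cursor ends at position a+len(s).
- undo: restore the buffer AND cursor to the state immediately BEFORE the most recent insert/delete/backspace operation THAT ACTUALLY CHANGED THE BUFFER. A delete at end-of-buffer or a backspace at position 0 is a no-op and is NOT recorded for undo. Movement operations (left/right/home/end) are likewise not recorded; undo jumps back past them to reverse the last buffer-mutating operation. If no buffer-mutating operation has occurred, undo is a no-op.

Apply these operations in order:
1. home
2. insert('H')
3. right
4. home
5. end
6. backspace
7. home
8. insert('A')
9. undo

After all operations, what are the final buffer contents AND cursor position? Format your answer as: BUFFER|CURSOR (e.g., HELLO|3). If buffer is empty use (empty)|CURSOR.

After op 1 (home): buf='ACMCSYI' cursor=0
After op 2 (insert('H')): buf='HACMCSYI' cursor=1
After op 3 (right): buf='HACMCSYI' cursor=2
After op 4 (home): buf='HACMCSYI' cursor=0
After op 5 (end): buf='HACMCSYI' cursor=8
After op 6 (backspace): buf='HACMCSY' cursor=7
After op 7 (home): buf='HACMCSY' cursor=0
After op 8 (insert('A')): buf='AHACMCSY' cursor=1
After op 9 (undo): buf='HACMCSY' cursor=0

Answer: HACMCSY|0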